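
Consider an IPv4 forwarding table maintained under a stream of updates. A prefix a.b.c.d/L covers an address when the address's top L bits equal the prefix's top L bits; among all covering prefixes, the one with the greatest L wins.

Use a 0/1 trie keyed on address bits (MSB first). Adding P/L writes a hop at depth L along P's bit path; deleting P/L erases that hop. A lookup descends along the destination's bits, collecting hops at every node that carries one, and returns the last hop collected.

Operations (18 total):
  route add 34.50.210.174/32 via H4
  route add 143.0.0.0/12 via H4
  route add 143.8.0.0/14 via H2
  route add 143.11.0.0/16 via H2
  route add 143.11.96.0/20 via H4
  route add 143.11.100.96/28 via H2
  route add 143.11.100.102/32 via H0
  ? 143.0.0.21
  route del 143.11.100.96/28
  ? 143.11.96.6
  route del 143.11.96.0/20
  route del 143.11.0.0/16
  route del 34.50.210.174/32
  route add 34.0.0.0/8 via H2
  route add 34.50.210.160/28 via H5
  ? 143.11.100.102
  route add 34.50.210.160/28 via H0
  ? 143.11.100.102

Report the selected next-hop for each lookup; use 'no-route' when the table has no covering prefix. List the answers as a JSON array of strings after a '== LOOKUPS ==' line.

Process each operation:
  add 34.50.210.174/32 -> H4 at depth 32
  add 143.0.0.0/12 -> H4 at depth 12
  add 143.8.0.0/14 -> H2 at depth 14
  add 143.11.0.0/16 -> H2 at depth 16
  add 143.11.96.0/20 -> H4 at depth 20
  add 143.11.100.96/28 -> H2 at depth 28
  add 143.11.100.102/32 -> H0 at depth 32
  Q 143.0.0.21: descend 100011110000 ; hops seen [H4] ; pick H4
  del 143.11.100.96/28 (clear depth 28)
  Q 143.11.96.6: descend 100011110000101101100 ; hops seen [H4,H2,H2,H4] ; pick H4
  del 143.11.96.0/20 (clear depth 20)
  del 143.11.0.0/16 (clear depth 16)
  del 34.50.210.174/32 (clear depth 32)
  add 34.0.0.0/8 -> H2 at depth 8
  add 34.50.210.160/28 -> H5 at depth 28
  Q 143.11.100.102: descend 10001111000010110110010001100110 ; hops seen [H4,H2,H0] ; pick H0
  add 34.50.210.160/28 -> H0 at depth 28
  Q 143.11.100.102: descend 10001111000010110110010001100110 ; hops seen [H4,H2,H0] ; pick H0

== LOOKUPS ==
["H4","H4","H0","H0"]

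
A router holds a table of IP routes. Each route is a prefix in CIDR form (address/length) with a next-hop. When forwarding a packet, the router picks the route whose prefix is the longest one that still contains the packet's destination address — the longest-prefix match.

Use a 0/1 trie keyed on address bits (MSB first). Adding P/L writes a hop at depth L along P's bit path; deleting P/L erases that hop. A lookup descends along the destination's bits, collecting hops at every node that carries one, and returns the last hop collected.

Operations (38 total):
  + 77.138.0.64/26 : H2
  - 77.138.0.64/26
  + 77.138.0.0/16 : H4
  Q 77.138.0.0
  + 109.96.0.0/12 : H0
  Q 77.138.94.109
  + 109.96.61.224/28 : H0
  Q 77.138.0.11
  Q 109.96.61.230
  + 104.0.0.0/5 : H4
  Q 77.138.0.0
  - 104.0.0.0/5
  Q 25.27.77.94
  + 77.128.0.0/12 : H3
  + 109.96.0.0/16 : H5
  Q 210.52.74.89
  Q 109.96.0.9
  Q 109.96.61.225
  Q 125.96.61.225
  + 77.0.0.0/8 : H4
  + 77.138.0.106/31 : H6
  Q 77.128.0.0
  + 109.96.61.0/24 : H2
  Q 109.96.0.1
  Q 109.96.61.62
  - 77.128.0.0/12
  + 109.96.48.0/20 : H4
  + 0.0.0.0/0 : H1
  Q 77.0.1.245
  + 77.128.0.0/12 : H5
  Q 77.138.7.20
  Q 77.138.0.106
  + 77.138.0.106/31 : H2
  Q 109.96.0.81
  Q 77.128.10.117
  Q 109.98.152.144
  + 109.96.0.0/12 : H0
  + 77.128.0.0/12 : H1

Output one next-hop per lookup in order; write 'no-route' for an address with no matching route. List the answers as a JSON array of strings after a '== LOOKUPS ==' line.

Process each operation:
  add 77.138.0.64/26 -> H2 at depth 26
  del 77.138.0.64/26 (clear depth 26)
  add 77.138.0.0/16 -> H4 at depth 16
  Q 77.138.0.0: descend 0100110110001010000000000 ; hops seen [H4] ; pick H4
  add 109.96.0.0/12 -> H0 at depth 12
  Q 77.138.94.109: descend 01001101100010100 ; hops seen [H4] ; pick H4
  add 109.96.61.224/28 -> H0 at depth 28
  Q 77.138.0.11: descend 0100110110001010000000000 ; hops seen [H4] ; pick H4
  Q 109.96.61.230: descend 0110110101100000001111011110 ; hops seen [H0,H0] ; pick H0
  add 104.0.0.0/5 -> H4 at depth 5
  Q 77.138.0.0: descend 0100110110001010000000000 ; hops seen [H4] ; pick H4
  del 104.0.0.0/5 (clear depth 5)
  Q 25.27.77.94: descend 0 ; hops seen [∅] ; pick no-route
  add 77.128.0.0/12 -> H3 at depth 12
  add 109.96.0.0/16 -> H5 at depth 16
  Q 210.52.74.89: descend ε ; hops seen [∅] ; pick no-route
  Q 109.96.0.9: descend 011011010110000000 ; hops seen [H0,H5] ; pick H5
  Q 109.96.61.225: descend 0110110101100000001111011110 ; hops seen [H0,H5,H0] ; pick H0
  Q 125.96.61.225: descend 011 ; hops seen [∅] ; pick no-route
  add 77.0.0.0/8 -> H4 at depth 8
  add 77.138.0.106/31 -> H6 at depth 31
  Q 77.128.0.0: descend 010011011000 ; hops seen [H4,H3] ; pick H3
  add 109.96.61.0/24 -> H2 at depth 24
  Q 109.96.0.1: descend 011011010110000000 ; hops seen [H0,H5] ; pick H5
  Q 109.96.61.62: descend 011011010110000000111101 ; hops seen [H0,H5,H2] ; pick H2
  del 77.128.0.0/12 (clear depth 12)
  add 109.96.48.0/20 -> H4 at depth 20
  add 0.0.0.0/0 -> H1 at depth 0
  Q 77.0.1.245: descend 01001101 ; hops seen [H1,H4] ; pick H4
  add 77.128.0.0/12 -> H5 at depth 12
  Q 77.138.7.20: descend 010011011000101000000 ; hops seen [H1,H4,H5,H4] ; pick H4
  Q 77.138.0.106: descend 0100110110001010000000000110101 ; hops seen [H1,H4,H5,H4,H6] ; pick H6
  add 77.138.0.106/31 -> H2 at depth 31
  Q 109.96.0.81: descend 011011010110000000 ; hops seen [H1,H0,H5] ; pick H5
  Q 77.128.10.117: descend 010011011000 ; hops seen [H1,H4,H5] ; pick H5
  Q 109.98.152.144: descend 01101101011000 ; hops seen [H1,H0] ; pick H0
  add 109.96.0.0/12 -> H0 at depth 12
  add 77.128.0.0/12 -> H1 at depth 12

== LOOKUPS ==
["H4","H4","H4","H0","H4","no-route","no-route","H5","H0","no-route","H3","H5","H2","H4","H4","H6","H5","H5","H0"]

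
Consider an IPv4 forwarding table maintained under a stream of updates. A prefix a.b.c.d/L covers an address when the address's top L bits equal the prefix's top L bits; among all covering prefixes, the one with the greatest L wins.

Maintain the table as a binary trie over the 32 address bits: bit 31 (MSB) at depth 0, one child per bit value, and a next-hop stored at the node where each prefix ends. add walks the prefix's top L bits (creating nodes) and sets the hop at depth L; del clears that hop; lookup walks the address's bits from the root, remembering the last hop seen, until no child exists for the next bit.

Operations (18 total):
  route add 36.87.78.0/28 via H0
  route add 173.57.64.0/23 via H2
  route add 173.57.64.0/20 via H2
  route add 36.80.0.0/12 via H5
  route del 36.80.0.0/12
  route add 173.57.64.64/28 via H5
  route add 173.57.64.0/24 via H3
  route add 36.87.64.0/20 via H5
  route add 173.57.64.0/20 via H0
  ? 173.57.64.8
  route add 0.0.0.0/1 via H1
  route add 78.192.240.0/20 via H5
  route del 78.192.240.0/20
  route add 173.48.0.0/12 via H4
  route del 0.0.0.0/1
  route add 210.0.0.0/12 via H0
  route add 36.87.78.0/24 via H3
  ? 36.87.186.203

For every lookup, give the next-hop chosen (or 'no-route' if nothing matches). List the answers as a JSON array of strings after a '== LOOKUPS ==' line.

Trace:
  + 36.87.78.0/28 (H0) depth=28
  + 173.57.64.0/23 (H2) depth=23
  + 173.57.64.0/20 (H2) depth=20
  + 36.80.0.0/12 (H5) depth=12
  del 36.80.0.0/12 (clear depth 12)
  + 173.57.64.64/28 (H5) depth=28
  + 173.57.64.0/24 (H3) depth=24
  + 36.87.64.0/20 (H5) depth=20
  + 173.57.64.0/20 (H0) depth=20
  Q 173.57.64.8: descend 1010110100111001010000000 ; hops seen [H0,H2,H3] ; pick H3
  + 0.0.0.0/1 (H1) depth=1
  + 78.192.240.0/20 (H5) depth=20
  del 78.192.240.0/20 (clear depth 20)
  + 173.48.0.0/12 (H4) depth=12
  del 0.0.0.0/1 (clear depth 1)
  + 210.0.0.0/12 (H0) depth=12
  + 36.87.78.0/24 (H3) depth=24
  Q 36.87.186.203: descend 0010010001010111 ; hops seen [∅] ; pick no-route

== LOOKUPS ==
["H3","no-route"]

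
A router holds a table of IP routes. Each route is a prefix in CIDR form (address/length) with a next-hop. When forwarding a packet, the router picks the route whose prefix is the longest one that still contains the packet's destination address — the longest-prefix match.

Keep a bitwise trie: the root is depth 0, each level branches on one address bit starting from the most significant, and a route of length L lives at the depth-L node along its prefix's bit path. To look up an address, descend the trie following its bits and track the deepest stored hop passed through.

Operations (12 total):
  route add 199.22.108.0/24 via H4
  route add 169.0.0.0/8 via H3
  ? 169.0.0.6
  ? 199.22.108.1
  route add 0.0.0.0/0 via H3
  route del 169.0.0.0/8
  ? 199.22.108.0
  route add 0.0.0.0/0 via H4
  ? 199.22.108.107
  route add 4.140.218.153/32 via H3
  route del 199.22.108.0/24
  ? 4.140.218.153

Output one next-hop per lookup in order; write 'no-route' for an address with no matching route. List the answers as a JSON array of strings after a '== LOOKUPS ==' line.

Trace:
  add 199.22.108.0/24 -> H4 at depth 24
  add 169.0.0.0/8 -> H3 at depth 8
  Q 169.0.0.6: descend 10101001 ; hops seen [H3] ; pick H3
  Q 199.22.108.1: descend 110001110001011001101100 ; hops seen [H4] ; pick H4
  add 0.0.0.0/0 -> H3 at depth 0
  del 169.0.0.0/8 (clear depth 8)
  Q 199.22.108.0: descend 110001110001011001101100 ; hops seen [H3,H4] ; pick H4
  add 0.0.0.0/0 -> H4 at depth 0
  Q 199.22.108.107: descend 110001110001011001101100 ; hops seen [H4,H4] ; pick H4
  add 4.140.218.153/32 -> H3 at depth 32
  del 199.22.108.0/24 (clear depth 24)
  Q 4.140.218.153: descend 00000100100011001101101010011001 ; hops seen [H4,H3] ; pick H3

== LOOKUPS ==
["H3","H4","H4","H4","H3"]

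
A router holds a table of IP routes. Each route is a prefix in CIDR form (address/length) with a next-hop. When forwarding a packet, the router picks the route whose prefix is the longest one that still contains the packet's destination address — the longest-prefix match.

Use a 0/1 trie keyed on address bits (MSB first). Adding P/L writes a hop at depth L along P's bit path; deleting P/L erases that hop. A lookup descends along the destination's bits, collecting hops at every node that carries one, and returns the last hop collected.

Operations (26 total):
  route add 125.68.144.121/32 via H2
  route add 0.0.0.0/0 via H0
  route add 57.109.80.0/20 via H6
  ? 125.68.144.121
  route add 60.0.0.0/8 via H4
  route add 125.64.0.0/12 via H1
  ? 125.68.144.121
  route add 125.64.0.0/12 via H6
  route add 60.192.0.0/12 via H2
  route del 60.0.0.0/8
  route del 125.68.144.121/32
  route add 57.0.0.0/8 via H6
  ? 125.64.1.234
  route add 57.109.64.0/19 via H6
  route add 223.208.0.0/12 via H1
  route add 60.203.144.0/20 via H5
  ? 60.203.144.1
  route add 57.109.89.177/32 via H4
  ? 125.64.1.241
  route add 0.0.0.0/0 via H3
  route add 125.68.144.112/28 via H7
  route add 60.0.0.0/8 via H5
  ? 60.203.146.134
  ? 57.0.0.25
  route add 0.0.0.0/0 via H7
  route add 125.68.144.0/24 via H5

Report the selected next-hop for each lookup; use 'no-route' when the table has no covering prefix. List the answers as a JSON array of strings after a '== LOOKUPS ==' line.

Apply in order:
  add 125.68.144.121/32 -> H2 at depth 32
  add 0.0.0.0/0 -> H0 at depth 0
  add 57.109.80.0/20 -> H6 at depth 20
  ? 125.68.144.121  path d0:H0→d1:-→d2:-→d3:-→d4:-→d5:-→d6:-→d7:-→d8:-→d9:-→d10:-→d11:-→d12:-→d13:-→d14:-→d15:-→d16:-→d17:-→d18:-→d19:-→d20:-→d21:-→d22:-→d23:-→d24:-→d25:-→d26:-→d27:-→d28:-→d29:-→d30:-→d31:-→d32:H2  best=H2
  add 60.0.0.0/8 -> H4 at depth 8
  add 125.64.0.0/12 -> H1 at depth 12
  ? 125.68.144.121  path d0:H0→d1:-→d2:-→d3:-→d4:-→d5:-→d6:-→d7:-→d8:-→d9:-→d10:-→d11:-→d12:H1→d13:-→d14:-→d15:-→d16:-→d17:-→d18:-→d19:-→d20:-→d21:-→d22:-→d23:-→d24:-→d25:-→d26:-→d27:-→d28:-→d29:-→d30:-→d31:-→d32:H2  best=H2
  add 125.64.0.0/12 -> H6 at depth 12
  add 60.192.0.0/12 -> H2 at depth 12
  - 60.0.0.0/8 clear@8
  - 125.68.144.121/32 clear@32
  add 57.0.0.0/8 -> H6 at depth 8
  ? 125.64.1.234  path d0:H0→d1:-→d2:-→d3:-→d4:-→d5:-→d6:-→d7:-→d8:-→d9:-→d10:-→d11:-→d12:H6→d13:-  best=H6
  add 57.109.64.0/19 -> H6 at depth 19
  add 223.208.0.0/12 -> H1 at depth 12
  add 60.203.144.0/20 -> H5 at depth 20
  ? 60.203.144.1  path d0:H0→d1:-→d2:-→d3:-→d4:-→d5:-→d6:-→d7:-→d8:-→d9:-→d10:-→d11:-→d12:H2→d13:-→d14:-→d15:-→d16:-→d17:-→d18:-→d19:-→d20:H5  best=H5
  add 57.109.89.177/32 -> H4 at depth 32
  ? 125.64.1.241  path d0:H0→d1:-→d2:-→d3:-→d4:-→d5:-→d6:-→d7:-→d8:-→d9:-→d10:-→d11:-→d12:H6→d13:-  best=H6
  add 0.0.0.0/0 -> H3 at depth 0
  add 125.68.144.112/28 -> H7 at depth 28
  add 60.0.0.0/8 -> H5 at depth 8
  ? 60.203.146.134  path d0:H3→d1:-→d2:-→d3:-→d4:-→d5:-→d6:-→d7:-→d8:H5→d9:-→d10:-→d11:-→d12:H2→d13:-→d14:-→d15:-→d16:-→d17:-→d18:-→d19:-→d20:H5  best=H5
  ? 57.0.0.25  path d0:H3→d1:-→d2:-→d3:-→d4:-→d5:-→d6:-→d7:-→d8:H6→d9:-  best=H6
  add 0.0.0.0/0 -> H7 at depth 0
  add 125.68.144.0/24 -> H5 at depth 24

== LOOKUPS ==
["H2","H2","H6","H5","H6","H5","H6"]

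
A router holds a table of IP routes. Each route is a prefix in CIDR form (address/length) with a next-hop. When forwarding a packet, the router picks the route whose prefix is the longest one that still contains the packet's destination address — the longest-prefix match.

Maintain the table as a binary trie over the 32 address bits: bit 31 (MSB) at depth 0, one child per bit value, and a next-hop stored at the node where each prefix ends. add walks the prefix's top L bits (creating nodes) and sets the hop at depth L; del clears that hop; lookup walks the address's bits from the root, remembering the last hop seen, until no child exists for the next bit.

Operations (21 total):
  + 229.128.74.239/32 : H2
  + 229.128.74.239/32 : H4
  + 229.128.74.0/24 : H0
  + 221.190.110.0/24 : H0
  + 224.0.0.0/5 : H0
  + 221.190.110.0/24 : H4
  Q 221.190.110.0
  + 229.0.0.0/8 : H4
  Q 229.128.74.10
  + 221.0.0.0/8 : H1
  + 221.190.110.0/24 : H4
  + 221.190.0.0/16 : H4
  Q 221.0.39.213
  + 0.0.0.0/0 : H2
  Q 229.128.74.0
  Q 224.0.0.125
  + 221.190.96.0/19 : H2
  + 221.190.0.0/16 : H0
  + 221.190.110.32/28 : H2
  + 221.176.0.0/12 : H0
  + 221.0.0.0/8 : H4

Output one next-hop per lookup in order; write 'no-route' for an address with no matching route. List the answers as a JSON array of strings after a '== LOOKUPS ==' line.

Trace:
  + 229.128.74.239/32 (H2) depth=32
  + 229.128.74.239/32 (H4) depth=32
  + 229.128.74.0/24 (H0) depth=24
  + 221.190.110.0/24 (H0) depth=24
  + 224.0.0.0/5 (H0) depth=5
  + 221.190.110.0/24 (H4) depth=24
  ? 221.190.110.0  path d0:-→d1:-→d2:-→d3:-→d4:-→d5:-→d6:-→d7:-→d8:-→d9:-→d10:-→d11:-→d12:-→d13:-→d14:-→d15:-→d16:-→d17:-→d18:-→d19:-→d20:-→d21:-→d22:-→d23:-→d24:H4  best=H4
  + 229.0.0.0/8 (H4) depth=8
  ? 229.128.74.10  path d0:-→d1:-→d2:-→d3:-→d4:-→d5:H0→d6:-→d7:-→d8:H4→d9:-→d10:-→d11:-→d12:-→d13:-→d14:-→d15:-→d16:-→d17:-→d18:-→d19:-→d20:-→d21:-→d22:-→d23:-→d24:H0  best=H0
  + 221.0.0.0/8 (H1) depth=8
  + 221.190.110.0/24 (H4) depth=24
  + 221.190.0.0/16 (H4) depth=16
  ? 221.0.39.213  path d0:-→d1:-→d2:-→d3:-→d4:-→d5:-→d6:-→d7:-→d8:H1  best=H1
  + 0.0.0.0/0 (H2) depth=0
  ? 229.128.74.0  path d0:H2→d1:-→d2:-→d3:-→d4:-→d5:H0→d6:-→d7:-→d8:H4→d9:-→d10:-→d11:-→d12:-→d13:-→d14:-→d15:-→d16:-→d17:-→d18:-→d19:-→d20:-→d21:-→d22:-→d23:-→d24:H0  best=H0
  ? 224.0.0.125  path d0:H2→d1:-→d2:-→d3:-→d4:-→d5:H0  best=H0
  + 221.190.96.0/19 (H2) depth=19
  + 221.190.0.0/16 (H0) depth=16
  + 221.190.110.32/28 (H2) depth=28
  + 221.176.0.0/12 (H0) depth=12
  + 221.0.0.0/8 (H4) depth=8

== LOOKUPS ==
["H4","H0","H1","H0","H0"]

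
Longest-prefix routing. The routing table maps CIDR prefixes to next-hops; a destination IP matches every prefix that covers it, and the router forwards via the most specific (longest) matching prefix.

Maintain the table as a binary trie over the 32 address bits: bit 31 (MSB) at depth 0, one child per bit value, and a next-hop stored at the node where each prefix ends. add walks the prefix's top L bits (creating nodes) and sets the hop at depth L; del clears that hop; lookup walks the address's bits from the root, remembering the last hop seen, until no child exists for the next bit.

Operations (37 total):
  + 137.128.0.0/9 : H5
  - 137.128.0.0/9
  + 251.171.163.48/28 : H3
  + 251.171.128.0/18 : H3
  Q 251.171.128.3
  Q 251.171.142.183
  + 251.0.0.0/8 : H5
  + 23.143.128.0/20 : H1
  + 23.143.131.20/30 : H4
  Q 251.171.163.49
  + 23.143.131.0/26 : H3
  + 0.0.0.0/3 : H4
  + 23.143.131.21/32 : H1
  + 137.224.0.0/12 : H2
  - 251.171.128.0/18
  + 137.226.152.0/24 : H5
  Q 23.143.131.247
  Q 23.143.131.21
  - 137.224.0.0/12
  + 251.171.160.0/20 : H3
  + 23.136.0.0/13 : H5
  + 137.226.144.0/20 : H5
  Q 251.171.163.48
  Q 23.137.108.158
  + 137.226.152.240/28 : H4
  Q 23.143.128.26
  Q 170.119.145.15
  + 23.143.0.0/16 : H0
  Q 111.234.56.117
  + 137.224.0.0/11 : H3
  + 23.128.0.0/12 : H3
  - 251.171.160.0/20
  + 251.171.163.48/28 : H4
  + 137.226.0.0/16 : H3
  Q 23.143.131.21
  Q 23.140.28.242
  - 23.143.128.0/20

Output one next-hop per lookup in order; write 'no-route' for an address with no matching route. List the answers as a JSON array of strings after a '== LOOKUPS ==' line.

Apply in order:
  + 137.128.0.0/9 (H5) depth=9
  - 137.128.0.0/9 clear@9
  + 251.171.163.48/28 (H3) depth=28
  + 251.171.128.0/18 (H3) depth=18
  Q 251.171.128.3: descend 111110111010101110 ; hops seen [H3] ; pick H3
  Q 251.171.142.183: descend 111110111010101110 ; hops seen [H3] ; pick H3
  + 251.0.0.0/8 (H5) depth=8
  + 23.143.128.0/20 (H1) depth=20
  + 23.143.131.20/30 (H4) depth=30
  Q 251.171.163.49: descend 1111101110101011101000110011 ; hops seen [H5,H3,H3] ; pick H3
  + 23.143.131.0/26 (H3) depth=26
  + 0.0.0.0/3 (H4) depth=3
  + 23.143.131.21/32 (H1) depth=32
  + 137.224.0.0/12 (H2) depth=12
  - 251.171.128.0/18 clear@18
  + 137.226.152.0/24 (H5) depth=24
  Q 23.143.131.247: descend 000101111000111110000011 ; hops seen [H4,H1] ; pick H1
  Q 23.143.131.21: descend 00010111100011111000001100010101 ; hops seen [H4,H1,H3,H4,H1] ; pick H1
  - 137.224.0.0/12 clear@12
  + 251.171.160.0/20 (H3) depth=20
  + 23.136.0.0/13 (H5) depth=13
  + 137.226.144.0/20 (H5) depth=20
  Q 251.171.163.48: descend 1111101110101011101000110011 ; hops seen [H5,H3,H3] ; pick H3
  Q 23.137.108.158: descend 0001011110001 ; hops seen [H4,H5] ; pick H5
  + 137.226.152.240/28 (H4) depth=28
  Q 23.143.128.26: descend 0001011110001111100000 ; hops seen [H4,H5,H1] ; pick H1
  Q 170.119.145.15: descend 10 ; hops seen [∅] ; pick no-route
  + 23.143.0.0/16 (H0) depth=16
  Q 111.234.56.117: descend 0 ; hops seen [∅] ; pick no-route
  + 137.224.0.0/11 (H3) depth=11
  + 23.128.0.0/12 (H3) depth=12
  - 251.171.160.0/20 clear@20
  + 251.171.163.48/28 (H4) depth=28
  + 137.226.0.0/16 (H3) depth=16
  Q 23.143.131.21: descend 00010111100011111000001100010101 ; hops seen [H4,H3,H5,H0,H1,H3,H4,H1] ; pick H1
  Q 23.140.28.242: descend 00010111100011 ; hops seen [H4,H3,H5] ; pick H5
  - 23.143.128.0/20 clear@20

== LOOKUPS ==
["H3","H3","H3","H1","H1","H3","H5","H1","no-route","no-route","H1","H5"]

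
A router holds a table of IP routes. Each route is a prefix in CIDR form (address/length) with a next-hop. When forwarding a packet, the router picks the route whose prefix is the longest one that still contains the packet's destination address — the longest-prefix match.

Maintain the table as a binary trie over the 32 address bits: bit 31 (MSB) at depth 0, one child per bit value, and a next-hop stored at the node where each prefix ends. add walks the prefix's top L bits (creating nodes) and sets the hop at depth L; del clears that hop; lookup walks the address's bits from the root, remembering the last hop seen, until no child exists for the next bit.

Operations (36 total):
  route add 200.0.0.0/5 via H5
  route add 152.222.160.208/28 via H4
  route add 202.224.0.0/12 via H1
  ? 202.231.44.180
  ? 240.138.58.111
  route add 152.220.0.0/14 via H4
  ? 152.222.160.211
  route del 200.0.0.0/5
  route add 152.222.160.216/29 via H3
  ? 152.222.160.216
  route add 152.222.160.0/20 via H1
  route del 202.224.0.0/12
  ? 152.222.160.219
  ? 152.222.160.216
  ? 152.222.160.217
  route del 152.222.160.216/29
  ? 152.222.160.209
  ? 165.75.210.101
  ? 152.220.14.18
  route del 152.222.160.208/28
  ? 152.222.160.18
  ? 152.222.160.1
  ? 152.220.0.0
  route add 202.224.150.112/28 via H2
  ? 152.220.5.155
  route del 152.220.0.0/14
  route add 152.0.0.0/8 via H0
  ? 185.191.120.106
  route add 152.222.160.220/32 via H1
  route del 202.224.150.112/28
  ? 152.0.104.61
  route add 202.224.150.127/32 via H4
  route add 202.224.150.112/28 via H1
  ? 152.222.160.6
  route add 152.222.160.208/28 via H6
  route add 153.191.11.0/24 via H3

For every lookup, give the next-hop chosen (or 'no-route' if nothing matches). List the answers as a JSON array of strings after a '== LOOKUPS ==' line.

Trace:
  add 200.0.0.0/5 -> H5 at depth 5
  add 152.222.160.208/28 -> H4 at depth 28
  add 202.224.0.0/12 -> H1 at depth 12
  lookup 202.231.44.180: bits 110010101110 walk d0:-→d1:-→d2:-→d3:-→d4:-→d5:H5→d6:-→d7:-→d8:-→d9:-→d10:-→d11:-→d12:H1 -> H1
  lookup 240.138.58.111: bits 11 walk d0:-→d1:-→d2:- -> no-route
  add 152.220.0.0/14 -> H4 at depth 14
  lookup 152.222.160.211: bits 1001100011011110101000001101 walk d0:-→d1:-→d2:-→d3:-→d4:-→d5:-→d6:-→d7:-→d8:-→d9:-→d10:-→d11:-→d12:-→d13:-→d14:H4→d15:-→d16:-→d17:-→d18:-→d19:-→d20:-→d21:-→d22:-→d23:-→d24:-→d25:-→d26:-→d27:-→d28:H4 -> H4
  - 200.0.0.0/5 clear@5
  add 152.222.160.216/29 -> H3 at depth 29
  lookup 152.222.160.216: bits 10011000110111101010000011011 walk d0:-→d1:-→d2:-→d3:-→d4:-→d5:-→d6:-→d7:-→d8:-→d9:-→d10:-→d11:-→d12:-→d13:-→d14:H4→d15:-→d16:-→d17:-→d18:-→d19:-→d20:-→d21:-→d22:-→d23:-→d24:-→d25:-→d26:-→d27:-→d28:H4→d29:H3 -> H3
  add 152.222.160.0/20 -> H1 at depth 20
  - 202.224.0.0/12 clear@12
  lookup 152.222.160.219: bits 10011000110111101010000011011 walk d0:-→d1:-→d2:-→d3:-→d4:-→d5:-→d6:-→d7:-→d8:-→d9:-→d10:-→d11:-→d12:-→d13:-→d14:H4→d15:-→d16:-→d17:-→d18:-→d19:-→d20:H1→d21:-→d22:-→d23:-→d24:-→d25:-→d26:-→d27:-→d28:H4→d29:H3 -> H3
  lookup 152.222.160.216: bits 10011000110111101010000011011 walk d0:-→d1:-→d2:-→d3:-→d4:-→d5:-→d6:-→d7:-→d8:-→d9:-→d10:-→d11:-→d12:-→d13:-→d14:H4→d15:-→d16:-→d17:-→d18:-→d19:-→d20:H1→d21:-→d22:-→d23:-→d24:-→d25:-→d26:-→d27:-→d28:H4→d29:H3 -> H3
  lookup 152.222.160.217: bits 10011000110111101010000011011 walk d0:-→d1:-→d2:-→d3:-→d4:-→d5:-→d6:-→d7:-→d8:-→d9:-→d10:-→d11:-→d12:-→d13:-→d14:H4→d15:-→d16:-→d17:-→d18:-→d19:-→d20:H1→d21:-→d22:-→d23:-→d24:-→d25:-→d26:-→d27:-→d28:H4→d29:H3 -> H3
  - 152.222.160.216/29 clear@29
  lookup 152.222.160.209: bits 1001100011011110101000001101 walk d0:-→d1:-→d2:-→d3:-→d4:-→d5:-→d6:-→d7:-→d8:-→d9:-→d10:-→d11:-→d12:-→d13:-→d14:H4→d15:-→d16:-→d17:-→d18:-→d19:-→d20:H1→d21:-→d22:-→d23:-→d24:-→d25:-→d26:-→d27:-→d28:H4 -> H4
  lookup 165.75.210.101: bits 10 walk d0:-→d1:-→d2:- -> no-route
  lookup 152.220.14.18: bits 10011000110111 walk d0:-→d1:-→d2:-→d3:-→d4:-→d5:-→d6:-→d7:-→d8:-→d9:-→d10:-→d11:-→d12:-→d13:-→d14:H4 -> H4
  - 152.222.160.208/28 clear@28
  lookup 152.222.160.18: bits 100110001101111010100000 walk d0:-→d1:-→d2:-→d3:-→d4:-→d5:-→d6:-→d7:-→d8:-→d9:-→d10:-→d11:-→d12:-→d13:-→d14:H4→d15:-→d16:-→d17:-→d18:-→d19:-→d20:H1→d21:-→d22:-→d23:-→d24:- -> H1
  lookup 152.222.160.1: bits 100110001101111010100000 walk d0:-→d1:-→d2:-→d3:-→d4:-→d5:-→d6:-→d7:-→d8:-→d9:-→d10:-→d11:-→d12:-→d13:-→d14:H4→d15:-→d16:-→d17:-→d18:-→d19:-→d20:H1→d21:-→d22:-→d23:-→d24:- -> H1
  lookup 152.220.0.0: bits 10011000110111 walk d0:-→d1:-→d2:-→d3:-→d4:-→d5:-→d6:-→d7:-→d8:-→d9:-→d10:-→d11:-→d12:-→d13:-→d14:H4 -> H4
  add 202.224.150.112/28 -> H2 at depth 28
  lookup 152.220.5.155: bits 10011000110111 walk d0:-→d1:-→d2:-→d3:-→d4:-→d5:-→d6:-→d7:-→d8:-→d9:-→d10:-→d11:-→d12:-→d13:-→d14:H4 -> H4
  - 152.220.0.0/14 clear@14
  add 152.0.0.0/8 -> H0 at depth 8
  lookup 185.191.120.106: bits 10 walk d0:-→d1:-→d2:- -> no-route
  add 152.222.160.220/32 -> H1 at depth 32
  - 202.224.150.112/28 clear@28
  lookup 152.0.104.61: bits 10011000 walk d0:-→d1:-→d2:-→d3:-→d4:-→d5:-→d6:-→d7:-→d8:H0 -> H0
  add 202.224.150.127/32 -> H4 at depth 32
  add 202.224.150.112/28 -> H1 at depth 28
  lookup 152.222.160.6: bits 100110001101111010100000 walk d0:-→d1:-→d2:-→d3:-→d4:-→d5:-→d6:-→d7:-→d8:H0→d9:-→d10:-→d11:-→d12:-→d13:-→d14:-→d15:-→d16:-→d17:-→d18:-→d19:-→d20:H1→d21:-→d22:-→d23:-→d24:- -> H1
  add 152.222.160.208/28 -> H6 at depth 28
  add 153.191.11.0/24 -> H3 at depth 24

== LOOKUPS ==
["H1","no-route","H4","H3","H3","H3","H3","H4","no-route","H4","H1","H1","H4","H4","no-route","H0","H1"]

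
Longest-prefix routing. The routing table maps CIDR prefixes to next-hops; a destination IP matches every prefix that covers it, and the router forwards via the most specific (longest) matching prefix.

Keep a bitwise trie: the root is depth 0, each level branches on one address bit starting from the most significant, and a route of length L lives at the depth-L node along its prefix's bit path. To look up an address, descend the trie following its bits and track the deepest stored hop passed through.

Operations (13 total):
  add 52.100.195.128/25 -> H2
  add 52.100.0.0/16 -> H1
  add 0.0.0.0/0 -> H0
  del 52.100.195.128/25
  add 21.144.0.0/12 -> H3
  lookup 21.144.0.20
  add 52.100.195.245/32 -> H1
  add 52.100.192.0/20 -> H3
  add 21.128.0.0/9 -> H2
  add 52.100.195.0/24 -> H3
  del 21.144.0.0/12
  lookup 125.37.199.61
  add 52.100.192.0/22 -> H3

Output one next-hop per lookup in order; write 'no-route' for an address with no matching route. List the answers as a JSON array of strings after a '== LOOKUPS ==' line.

Process each operation:
  + 52.100.195.128/25 (H2) depth=25
  + 52.100.0.0/16 (H1) depth=16
  + 0.0.0.0/0 (H0) depth=0
  - 52.100.195.128/25 clear@25
  + 21.144.0.0/12 (H3) depth=12
  ? 21.144.0.20  path d0:H0→d1:-→d2:-→d3:-→d4:-→d5:-→d6:-→d7:-→d8:-→d9:-→d10:-→d11:-→d12:H3  best=H3
  + 52.100.195.245/32 (H1) depth=32
  + 52.100.192.0/20 (H3) depth=20
  + 21.128.0.0/9 (H2) depth=9
  + 52.100.195.0/24 (H3) depth=24
  - 21.144.0.0/12 clear@12
  ? 125.37.199.61  path d0:H0→d1:-  best=H0
  + 52.100.192.0/22 (H3) depth=22

== LOOKUPS ==
["H3","H0"]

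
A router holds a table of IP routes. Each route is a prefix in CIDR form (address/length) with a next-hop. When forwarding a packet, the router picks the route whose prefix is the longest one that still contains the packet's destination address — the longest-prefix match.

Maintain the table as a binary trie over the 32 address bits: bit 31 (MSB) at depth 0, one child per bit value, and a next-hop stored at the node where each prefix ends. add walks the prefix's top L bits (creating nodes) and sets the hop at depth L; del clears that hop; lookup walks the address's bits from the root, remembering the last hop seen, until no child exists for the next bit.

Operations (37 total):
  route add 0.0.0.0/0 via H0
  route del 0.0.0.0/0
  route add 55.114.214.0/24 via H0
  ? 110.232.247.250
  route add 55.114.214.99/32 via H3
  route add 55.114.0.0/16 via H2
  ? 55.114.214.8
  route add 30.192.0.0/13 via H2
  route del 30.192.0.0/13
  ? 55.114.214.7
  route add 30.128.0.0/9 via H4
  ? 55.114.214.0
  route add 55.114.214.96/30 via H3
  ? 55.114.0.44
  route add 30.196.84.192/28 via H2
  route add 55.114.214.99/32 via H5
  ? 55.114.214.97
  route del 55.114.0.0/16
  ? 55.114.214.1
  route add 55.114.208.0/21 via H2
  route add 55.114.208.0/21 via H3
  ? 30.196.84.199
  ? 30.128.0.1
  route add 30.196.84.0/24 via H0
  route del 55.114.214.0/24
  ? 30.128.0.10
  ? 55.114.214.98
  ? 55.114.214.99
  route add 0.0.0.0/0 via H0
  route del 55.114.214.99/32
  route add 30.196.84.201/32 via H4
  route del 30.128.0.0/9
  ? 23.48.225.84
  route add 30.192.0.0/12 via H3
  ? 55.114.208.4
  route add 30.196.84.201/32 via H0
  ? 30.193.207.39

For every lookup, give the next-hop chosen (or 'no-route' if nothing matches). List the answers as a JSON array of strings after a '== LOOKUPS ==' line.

Apply in order:
  + 0.0.0.0/0 (H0) depth=0
  del 0.0.0.0/0 (clear depth 0)
  + 55.114.214.0/24 (H0) depth=24
  lookup 110.232.247.250: bits 0 walk d0:-→d1:- -> no-route
  + 55.114.214.99/32 (H3) depth=32
  + 55.114.0.0/16 (H2) depth=16
  lookup 55.114.214.8: bits 0011011101110010110101100 walk d0:-→d1:-→d2:-→d3:-→d4:-→d5:-→d6:-→d7:-→d8:-→d9:-→d10:-→d11:-→d12:-→d13:-→d14:-→d15:-→d16:H2→d17:-→d18:-→d19:-→d20:-→d21:-→d22:-→d23:-→d24:H0→d25:- -> H0
  + 30.192.0.0/13 (H2) depth=13
  del 30.192.0.0/13 (clear depth 13)
  lookup 55.114.214.7: bits 0011011101110010110101100 walk d0:-→d1:-→d2:-→d3:-→d4:-→d5:-→d6:-→d7:-→d8:-→d9:-→d10:-→d11:-→d12:-→d13:-→d14:-→d15:-→d16:H2→d17:-→d18:-→d19:-→d20:-→d21:-→d22:-→d23:-→d24:H0→d25:- -> H0
  + 30.128.0.0/9 (H4) depth=9
  lookup 55.114.214.0: bits 0011011101110010110101100 walk d0:-→d1:-→d2:-→d3:-→d4:-→d5:-→d6:-→d7:-→d8:-→d9:-→d10:-→d11:-→d12:-→d13:-→d14:-→d15:-→d16:H2→d17:-→d18:-→d19:-→d20:-→d21:-→d22:-→d23:-→d24:H0→d25:- -> H0
  + 55.114.214.96/30 (H3) depth=30
  lookup 55.114.0.44: bits 0011011101110010 walk d0:-→d1:-→d2:-→d3:-→d4:-→d5:-→d6:-→d7:-→d8:-→d9:-→d10:-→d11:-→d12:-→d13:-→d14:-→d15:-→d16:H2 -> H2
  + 30.196.84.192/28 (H2) depth=28
  + 55.114.214.99/32 (H5) depth=32
  lookup 55.114.214.97: bits 001101110111001011010110011000 walk d0:-→d1:-→d2:-→d3:-→d4:-→d5:-→d6:-→d7:-→d8:-→d9:-→d10:-→d11:-→d12:-→d13:-→d14:-→d15:-→d16:H2→d17:-→d18:-→d19:-→d20:-→d21:-→d22:-→d23:-→d24:H0→d25:-→d26:-→d27:-→d28:-→d29:-→d30:H3 -> H3
  del 55.114.0.0/16 (clear depth 16)
  lookup 55.114.214.1: bits 0011011101110010110101100 walk d0:-→d1:-→d2:-→d3:-→d4:-→d5:-→d6:-→d7:-→d8:-→d9:-→d10:-→d11:-→d12:-→d13:-→d14:-→d15:-→d16:-→d17:-→d18:-→d19:-→d20:-→d21:-→d22:-→d23:-→d24:H0→d25:- -> H0
  + 55.114.208.0/21 (H2) depth=21
  + 55.114.208.0/21 (H3) depth=21
  lookup 30.196.84.199: bits 0001111011000100010101001100 walk d0:-→d1:-→d2:-→d3:-→d4:-→d5:-→d6:-→d7:-→d8:-→d9:H4→d10:-→d11:-→d12:-→d13:-→d14:-→d15:-→d16:-→d17:-→d18:-→d19:-→d20:-→d21:-→d22:-→d23:-→d24:-→d25:-→d26:-→d27:-→d28:H2 -> H2
  lookup 30.128.0.1: bits 000111101 walk d0:-→d1:-→d2:-→d3:-→d4:-→d5:-→d6:-→d7:-→d8:-→d9:H4 -> H4
  + 30.196.84.0/24 (H0) depth=24
  del 55.114.214.0/24 (clear depth 24)
  lookup 30.128.0.10: bits 000111101 walk d0:-→d1:-→d2:-→d3:-→d4:-→d5:-→d6:-→d7:-→d8:-→d9:H4 -> H4
  lookup 55.114.214.98: bits 0011011101110010110101100110001 walk d0:-→d1:-→d2:-→d3:-→d4:-→d5:-→d6:-→d7:-→d8:-→d9:-→d10:-→d11:-→d12:-→d13:-→d14:-→d15:-→d16:-→d17:-→d18:-→d19:-→d20:-→d21:H3→d22:-→d23:-→d24:-→d25:-→d26:-→d27:-→d28:-→d29:-→d30:H3→d31:- -> H3
  lookup 55.114.214.99: bits 00110111011100101101011001100011 walk d0:-→d1:-→d2:-→d3:-→d4:-→d5:-→d6:-→d7:-→d8:-→d9:-→d10:-→d11:-→d12:-→d13:-→d14:-→d15:-→d16:-→d17:-→d18:-→d19:-→d20:-→d21:H3→d22:-→d23:-→d24:-→d25:-→d26:-→d27:-→d28:-→d29:-→d30:H3→d31:-→d32:H5 -> H5
  + 0.0.0.0/0 (H0) depth=0
  del 55.114.214.99/32 (clear depth 32)
  + 30.196.84.201/32 (H4) depth=32
  del 30.128.0.0/9 (clear depth 9)
  lookup 23.48.225.84: bits 0001 walk d0:H0→d1:-→d2:-→d3:-→d4:- -> H0
  + 30.192.0.0/12 (H3) depth=12
  lookup 55.114.208.4: bits 001101110111001011010 walk d0:H0→d1:-→d2:-→d3:-→d4:-→d5:-→d6:-→d7:-→d8:-→d9:-→d10:-→d11:-→d12:-→d13:-→d14:-→d15:-→d16:-→d17:-→d18:-→d19:-→d20:-→d21:H3 -> H3
  + 30.196.84.201/32 (H0) depth=32
  lookup 30.193.207.39: bits 0001111011000 walk d0:H0→d1:-→d2:-→d3:-→d4:-→d5:-→d6:-→d7:-→d8:-→d9:-→d10:-→d11:-→d12:H3→d13:- -> H3

== LOOKUPS ==
["no-route","H0","H0","H0","H2","H3","H0","H2","H4","H4","H3","H5","H0","H3","H3"]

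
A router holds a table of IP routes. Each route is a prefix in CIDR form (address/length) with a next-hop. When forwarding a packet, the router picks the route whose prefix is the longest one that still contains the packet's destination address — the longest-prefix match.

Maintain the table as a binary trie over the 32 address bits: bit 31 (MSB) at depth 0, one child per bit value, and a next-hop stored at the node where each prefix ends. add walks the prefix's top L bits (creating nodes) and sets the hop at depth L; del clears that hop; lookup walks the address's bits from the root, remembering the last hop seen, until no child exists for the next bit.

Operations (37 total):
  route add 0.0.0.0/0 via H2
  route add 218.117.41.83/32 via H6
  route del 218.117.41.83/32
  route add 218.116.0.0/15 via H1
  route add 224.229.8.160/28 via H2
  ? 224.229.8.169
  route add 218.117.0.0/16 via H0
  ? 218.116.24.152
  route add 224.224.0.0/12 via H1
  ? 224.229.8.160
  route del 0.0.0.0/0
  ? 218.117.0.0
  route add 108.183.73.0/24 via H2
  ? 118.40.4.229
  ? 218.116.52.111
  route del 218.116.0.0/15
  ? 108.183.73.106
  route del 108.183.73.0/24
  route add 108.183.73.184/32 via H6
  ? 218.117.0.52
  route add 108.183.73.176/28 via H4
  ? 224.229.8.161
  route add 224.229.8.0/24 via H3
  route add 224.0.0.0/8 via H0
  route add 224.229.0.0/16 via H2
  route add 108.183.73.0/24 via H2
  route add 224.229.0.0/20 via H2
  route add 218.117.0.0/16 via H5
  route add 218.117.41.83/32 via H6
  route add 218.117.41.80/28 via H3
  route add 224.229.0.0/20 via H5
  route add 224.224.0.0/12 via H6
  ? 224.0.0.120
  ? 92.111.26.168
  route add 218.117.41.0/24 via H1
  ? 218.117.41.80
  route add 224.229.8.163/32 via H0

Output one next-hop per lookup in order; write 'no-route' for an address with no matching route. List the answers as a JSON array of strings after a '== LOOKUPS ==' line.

Trace:
  add 0.0.0.0/0 -> H2 at depth 0
  add 218.117.41.83/32 -> H6 at depth 32
  del 218.117.41.83/32 (clear depth 32)
  add 218.116.0.0/15 -> H1 at depth 15
  add 224.229.8.160/28 -> H2 at depth 28
  Q 224.229.8.169: descend 1110000011100101000010001010 ; hops seen [H2,H2] ; pick H2
  add 218.117.0.0/16 -> H0 at depth 16
  Q 218.116.24.152: descend 110110100111010 ; hops seen [H2,H1] ; pick H1
  add 224.224.0.0/12 -> H1 at depth 12
  Q 224.229.8.160: descend 1110000011100101000010001010 ; hops seen [H2,H1,H2] ; pick H2
  del 0.0.0.0/0 (clear depth 0)
  Q 218.117.0.0: descend 110110100111010100 ; hops seen [H1,H0] ; pick H0
  add 108.183.73.0/24 -> H2 at depth 24
  Q 118.40.4.229: descend 011 ; hops seen [∅] ; pick no-route
  Q 218.116.52.111: descend 110110100111010 ; hops seen [H1] ; pick H1
  del 218.116.0.0/15 (clear depth 15)
  Q 108.183.73.106: descend 011011001011011101001001 ; hops seen [H2] ; pick H2
  del 108.183.73.0/24 (clear depth 24)
  add 108.183.73.184/32 -> H6 at depth 32
  Q 218.117.0.52: descend 110110100111010100 ; hops seen [H0] ; pick H0
  add 108.183.73.176/28 -> H4 at depth 28
  Q 224.229.8.161: descend 1110000011100101000010001010 ; hops seen [H1,H2] ; pick H2
  add 224.229.8.0/24 -> H3 at depth 24
  add 224.0.0.0/8 -> H0 at depth 8
  add 224.229.0.0/16 -> H2 at depth 16
  add 108.183.73.0/24 -> H2 at depth 24
  add 224.229.0.0/20 -> H2 at depth 20
  add 218.117.0.0/16 -> H5 at depth 16
  add 218.117.41.83/32 -> H6 at depth 32
  add 218.117.41.80/28 -> H3 at depth 28
  add 224.229.0.0/20 -> H5 at depth 20
  add 224.224.0.0/12 -> H6 at depth 12
  Q 224.0.0.120: descend 11100000 ; hops seen [H0] ; pick H0
  Q 92.111.26.168: descend 01 ; hops seen [∅] ; pick no-route
  add 218.117.41.0/24 -> H1 at depth 24
  Q 218.117.41.80: descend 110110100111010100101001010100 ; hops seen [H5,H1,H3] ; pick H3
  add 224.229.8.163/32 -> H0 at depth 32

== LOOKUPS ==
["H2","H1","H2","H0","no-route","H1","H2","H0","H2","H0","no-route","H3"]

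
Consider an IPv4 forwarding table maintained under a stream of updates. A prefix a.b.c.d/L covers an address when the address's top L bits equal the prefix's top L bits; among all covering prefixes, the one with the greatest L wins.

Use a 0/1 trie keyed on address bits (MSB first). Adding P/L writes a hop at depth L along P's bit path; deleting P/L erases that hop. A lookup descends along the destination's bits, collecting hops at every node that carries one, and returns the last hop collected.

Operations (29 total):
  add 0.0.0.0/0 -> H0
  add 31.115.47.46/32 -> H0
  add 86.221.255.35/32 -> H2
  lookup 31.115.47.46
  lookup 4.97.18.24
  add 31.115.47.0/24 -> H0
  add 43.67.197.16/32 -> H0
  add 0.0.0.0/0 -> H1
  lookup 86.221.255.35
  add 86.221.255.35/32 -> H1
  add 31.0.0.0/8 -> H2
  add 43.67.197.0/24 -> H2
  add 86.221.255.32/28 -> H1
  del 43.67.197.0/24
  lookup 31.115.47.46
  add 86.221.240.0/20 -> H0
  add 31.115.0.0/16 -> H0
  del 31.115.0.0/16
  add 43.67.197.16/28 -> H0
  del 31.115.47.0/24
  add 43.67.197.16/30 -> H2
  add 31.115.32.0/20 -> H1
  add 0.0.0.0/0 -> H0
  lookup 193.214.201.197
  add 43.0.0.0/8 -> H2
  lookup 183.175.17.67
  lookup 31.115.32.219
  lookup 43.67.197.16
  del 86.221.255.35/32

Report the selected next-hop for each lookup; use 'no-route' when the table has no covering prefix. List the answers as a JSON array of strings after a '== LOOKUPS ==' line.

Apply in order:
  + 0.0.0.0/0 (H0) depth=0
  + 31.115.47.46/32 (H0) depth=32
  + 86.221.255.35/32 (H2) depth=32
  lookup 31.115.47.46: bits 00011111011100110010111100101110 walk d0:H0→d1:-→d2:-→d3:-→d4:-→d5:-→d6:-→d7:-→d8:-→d9:-→d10:-→d11:-→d12:-→d13:-→d14:-→d15:-→d16:-→d17:-→d18:-→d19:-→d20:-→d21:-→d22:-→d23:-→d24:-→d25:-→d26:-→d27:-→d28:-→d29:-→d30:-→d31:-→d32:H0 -> H0
  lookup 4.97.18.24: bits 000 walk d0:H0→d1:-→d2:-→d3:- -> H0
  + 31.115.47.0/24 (H0) depth=24
  + 43.67.197.16/32 (H0) depth=32
  + 0.0.0.0/0 (H1) depth=0
  lookup 86.221.255.35: bits 01010110110111011111111100100011 walk d0:H1→d1:-→d2:-→d3:-→d4:-→d5:-→d6:-→d7:-→d8:-→d9:-→d10:-→d11:-→d12:-→d13:-→d14:-→d15:-→d16:-→d17:-→d18:-→d19:-→d20:-→d21:-→d22:-→d23:-→d24:-→d25:-→d26:-→d27:-→d28:-→d29:-→d30:-→d31:-→d32:H2 -> H2
  + 86.221.255.35/32 (H1) depth=32
  + 31.0.0.0/8 (H2) depth=8
  + 43.67.197.0/24 (H2) depth=24
  + 86.221.255.32/28 (H1) depth=28
  del 43.67.197.0/24 (clear depth 24)
  lookup 31.115.47.46: bits 00011111011100110010111100101110 walk d0:H1→d1:-→d2:-→d3:-→d4:-→d5:-→d6:-→d7:-→d8:H2→d9:-→d10:-→d11:-→d12:-→d13:-→d14:-→d15:-→d16:-→d17:-→d18:-→d19:-→d20:-→d21:-→d22:-→d23:-→d24:H0→d25:-→d26:-→d27:-→d28:-→d29:-→d30:-→d31:-→d32:H0 -> H0
  + 86.221.240.0/20 (H0) depth=20
  + 31.115.0.0/16 (H0) depth=16
  del 31.115.0.0/16 (clear depth 16)
  + 43.67.197.16/28 (H0) depth=28
  del 31.115.47.0/24 (clear depth 24)
  + 43.67.197.16/30 (H2) depth=30
  + 31.115.32.0/20 (H1) depth=20
  + 0.0.0.0/0 (H0) depth=0
  lookup 193.214.201.197: bits ε walk d0:H0 -> H0
  + 43.0.0.0/8 (H2) depth=8
  lookup 183.175.17.67: bits ε walk d0:H0 -> H0
  lookup 31.115.32.219: bits 00011111011100110010 walk d0:H0→d1:-→d2:-→d3:-→d4:-→d5:-→d6:-→d7:-→d8:H2→d9:-→d10:-→d11:-→d12:-→d13:-→d14:-→d15:-→d16:-→d17:-→d18:-→d19:-→d20:H1 -> H1
  lookup 43.67.197.16: bits 00101011010000111100010100010000 walk d0:H0→d1:-→d2:-→d3:-→d4:-→d5:-→d6:-→d7:-→d8:H2→d9:-→d10:-→d11:-→d12:-→d13:-→d14:-→d15:-→d16:-→d17:-→d18:-→d19:-→d20:-→d21:-→d22:-→d23:-→d24:-→d25:-→d26:-→d27:-→d28:H0→d29:-→d30:H2→d31:-→d32:H0 -> H0
  del 86.221.255.35/32 (clear depth 32)

== LOOKUPS ==
["H0","H0","H2","H0","H0","H0","H1","H0"]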